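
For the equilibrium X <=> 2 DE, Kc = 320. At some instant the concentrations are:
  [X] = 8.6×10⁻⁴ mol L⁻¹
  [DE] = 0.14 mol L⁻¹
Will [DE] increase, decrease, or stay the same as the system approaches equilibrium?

increase

Qc = [DE]² / [X] = (0.14)² / (8.6×10⁻⁴) = 23
Qc = 23 < Kc = 320: net forward reaction.
DE is a product, so it increases.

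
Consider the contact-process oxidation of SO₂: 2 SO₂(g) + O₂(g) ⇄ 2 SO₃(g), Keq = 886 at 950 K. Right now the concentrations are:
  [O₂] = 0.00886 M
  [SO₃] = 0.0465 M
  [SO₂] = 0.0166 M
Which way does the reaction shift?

no net change (already at equilibrium)

Q = [SO₃]² / ([SO₂]²·[O₂]) = (0.0465)² / ((0.0166)²·(0.00886)) = 886
Q = 886 = Keq, so the system is already at equilibrium.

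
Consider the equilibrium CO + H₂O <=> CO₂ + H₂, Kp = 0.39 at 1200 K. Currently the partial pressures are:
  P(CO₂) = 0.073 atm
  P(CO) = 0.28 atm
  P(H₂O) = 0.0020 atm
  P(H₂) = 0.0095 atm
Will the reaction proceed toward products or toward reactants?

reverse (toward reactants)

Qp = P(CO₂)·P(H₂) / (P(CO)·P(H₂O)) = (0.073)·(0.0095) / ((0.28)·(0.0020)) = 1.2
Qp = 1.2 > Kp = 0.39, so the reverse reaction proceeds.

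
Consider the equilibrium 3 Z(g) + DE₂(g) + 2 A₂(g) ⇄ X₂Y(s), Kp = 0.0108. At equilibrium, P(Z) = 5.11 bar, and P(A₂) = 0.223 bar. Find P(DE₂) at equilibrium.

P(DE₂) = 14.0 bar

(X₂Y is a pure solid — omitted from Kp.)
At equilibrium, Kp = 1 / (P(Z)³·P(DE₂)·P(A₂)²) = 0.0108.
1 / ((5.11)³·(P(DE₂))·(0.223)²) = 0.0108
P(DE₂) = 14.0 bar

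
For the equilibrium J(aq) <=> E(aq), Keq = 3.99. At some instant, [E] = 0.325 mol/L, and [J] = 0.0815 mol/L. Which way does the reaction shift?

Q = [E] / [J] = (0.325) / (0.0815) = 3.99
Q = 3.99 = Keq, so the system is already at equilibrium.

no net change (already at equilibrium)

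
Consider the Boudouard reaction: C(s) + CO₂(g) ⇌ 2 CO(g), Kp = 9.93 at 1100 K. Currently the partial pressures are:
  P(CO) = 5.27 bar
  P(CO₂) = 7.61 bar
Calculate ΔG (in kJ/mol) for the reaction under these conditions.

(C is a pure solid — omitted from Qp.)
Qp = P(CO)² / P(CO₂) = (5.27)² / (7.61) = 3.65
ΔG = RT ln(Qp/Kp) = (8.314 J mol⁻¹ K⁻¹)(1100 K) × ln(3.65/9.93)
   = (9.145 kJ/mol)(-1.001) = -9.15 kJ/mol
ΔG < 0, so the forward reaction is spontaneous (proceeds forward).

ΔG = -9.15 kJ/mol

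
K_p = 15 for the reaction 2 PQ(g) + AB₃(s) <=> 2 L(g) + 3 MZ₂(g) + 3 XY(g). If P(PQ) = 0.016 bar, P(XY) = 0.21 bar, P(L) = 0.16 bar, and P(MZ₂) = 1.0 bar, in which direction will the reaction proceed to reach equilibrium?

forward (toward products)

(AB₃ is a pure solid — omitted from Q_p.)
Q_p = P(L)²·P(MZ₂)³·P(XY)³ / P(PQ)² = (0.16)²·(1.0)³·(0.21)³ / (0.016)² = 0.93
Q_p = 0.93 < K_p = 15, so the forward reaction proceeds.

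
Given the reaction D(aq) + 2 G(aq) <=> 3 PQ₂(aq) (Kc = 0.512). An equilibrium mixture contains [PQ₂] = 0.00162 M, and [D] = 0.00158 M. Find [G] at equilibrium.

[G] = 0.00229 M

At equilibrium, Kc = [PQ₂]³ / ([D]·[G]²) = 0.512.
(0.00162)³ / ((0.00158)·([G])²) = 0.512
[G]² = 5.26×10⁻⁶ ⇒ [G] = 0.00229 M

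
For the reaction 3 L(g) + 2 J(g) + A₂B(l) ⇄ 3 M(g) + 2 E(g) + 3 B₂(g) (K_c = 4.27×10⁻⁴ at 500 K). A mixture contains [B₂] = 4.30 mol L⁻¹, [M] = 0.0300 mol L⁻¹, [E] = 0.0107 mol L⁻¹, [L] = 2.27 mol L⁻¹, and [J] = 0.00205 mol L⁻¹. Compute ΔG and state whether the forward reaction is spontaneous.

ΔG = 10.2 kJ/mol; the forward reaction is non-spontaneous

(A₂B is a pure liquid — omitted from Q_c.)
Q_c = [M]³·[E]²·[B₂]³ / ([L]³·[J]²) = (0.0300)³·(0.0107)²·(4.30)³ / ((2.27)³·(0.00205)²) = 0.00500
ΔG = RT ln(Q_c/K_c) = (8.314 J mol⁻¹ K⁻¹)(500 K) × ln(0.00500/4.27×10⁻⁴)
   = (4.157 kJ/mol)(2.460) = 10.2 kJ/mol
ΔG > 0, so the forward reaction is non-spontaneous (proceeds in reverse).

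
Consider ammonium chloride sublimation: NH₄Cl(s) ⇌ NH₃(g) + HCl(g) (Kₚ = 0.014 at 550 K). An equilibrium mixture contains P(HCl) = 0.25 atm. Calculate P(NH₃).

P(NH₃) = 0.056 atm

(NH₄Cl is a pure solid — omitted from Kₚ.)
At equilibrium, Kₚ = P(NH₃)·P(HCl) = 0.014.
(P(NH₃))·(0.25) = 0.014
P(NH₃) = 0.0560 = 0.056 atm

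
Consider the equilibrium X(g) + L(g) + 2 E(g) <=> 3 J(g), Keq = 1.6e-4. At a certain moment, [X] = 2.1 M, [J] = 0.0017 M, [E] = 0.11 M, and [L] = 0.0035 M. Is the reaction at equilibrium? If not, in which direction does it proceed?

Q = [J]³ / ([X]·[L]·[E]²) = (0.0017)³ / ((2.1)·(0.0035)·(0.11)²) = 5.5e-5
Q = 5.5e-5 < Keq = 1.6e-4, so the forward reaction proceeds.

toward products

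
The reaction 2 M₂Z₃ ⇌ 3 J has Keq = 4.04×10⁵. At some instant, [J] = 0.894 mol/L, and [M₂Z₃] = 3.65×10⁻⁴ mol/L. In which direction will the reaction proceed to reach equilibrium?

to the left

Q = [J]³ / [M₂Z₃]² = (0.894)³ / (3.65×10⁻⁴)² = 5.36×10⁶
Q = 5.36×10⁶ > Keq = 4.04×10⁵, so the reverse reaction proceeds.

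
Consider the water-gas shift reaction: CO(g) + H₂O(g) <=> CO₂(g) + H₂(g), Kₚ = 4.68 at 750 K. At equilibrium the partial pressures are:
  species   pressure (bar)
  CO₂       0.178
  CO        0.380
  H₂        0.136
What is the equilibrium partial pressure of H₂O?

P(H₂O) = 0.0136 bar

At equilibrium, Kₚ = P(CO₂)·P(H₂) / (P(CO)·P(H₂O)) = 4.68.
(0.178)·(0.136) / ((0.380)·(P(H₂O))) = 4.68
P(H₂O) = 0.0136 bar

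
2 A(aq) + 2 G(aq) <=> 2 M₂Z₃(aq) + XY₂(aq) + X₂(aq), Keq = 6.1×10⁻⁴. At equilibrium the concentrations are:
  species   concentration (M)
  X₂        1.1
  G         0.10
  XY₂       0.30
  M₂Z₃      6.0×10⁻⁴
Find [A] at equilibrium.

[A] = 0.14 M

At equilibrium, Keq = [M₂Z₃]²·[XY₂]·[X₂] / ([A]²·[G]²) = 6.1×10⁻⁴.
(6.0×10⁻⁴)²·(0.30)·(1.1) / (([A])²·(0.10)²) = 6.1×10⁻⁴
[A]² = 0.0195 ⇒ [A] = 0.14 M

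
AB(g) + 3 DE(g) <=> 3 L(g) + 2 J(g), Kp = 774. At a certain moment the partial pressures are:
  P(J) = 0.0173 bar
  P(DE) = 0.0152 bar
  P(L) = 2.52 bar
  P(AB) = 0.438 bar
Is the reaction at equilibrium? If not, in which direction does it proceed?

to the left

Qp = P(L)³·P(J)² / (P(AB)·P(DE)³) = (2.52)³·(0.0173)² / ((0.438)·(0.0152)³) = 3110
Qp = 3110 > Kp = 774, so the reverse reaction proceeds.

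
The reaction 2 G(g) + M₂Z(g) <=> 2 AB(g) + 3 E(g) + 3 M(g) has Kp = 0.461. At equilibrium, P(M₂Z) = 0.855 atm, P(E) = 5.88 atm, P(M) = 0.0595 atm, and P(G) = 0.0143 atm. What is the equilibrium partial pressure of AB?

P(AB) = 0.0434 atm

At equilibrium, Kp = P(AB)²·P(E)³·P(M)³ / (P(G)²·P(M₂Z)) = 0.461.
(P(AB))²·(5.88)³·(0.0595)³ / ((0.0143)²·(0.855)) = 0.461
P(AB)² = 0.00188 ⇒ P(AB) = 0.0434 atm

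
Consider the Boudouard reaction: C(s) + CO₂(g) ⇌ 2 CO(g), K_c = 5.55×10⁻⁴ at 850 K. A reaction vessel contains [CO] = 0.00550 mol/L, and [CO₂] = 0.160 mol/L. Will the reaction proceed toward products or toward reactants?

(C is a pure solid — omitted from Q_c.)
Q_c = [CO]² / [CO₂] = (0.00550)² / (0.160) = 1.89×10⁻⁴
Q_c = 1.89×10⁻⁴ < K_c = 5.55×10⁻⁴, so the forward reaction proceeds.

toward products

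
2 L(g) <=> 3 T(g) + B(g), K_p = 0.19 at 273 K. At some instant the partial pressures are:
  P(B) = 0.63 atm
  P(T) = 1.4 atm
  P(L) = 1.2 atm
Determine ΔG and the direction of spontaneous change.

ΔG = 4.18 kJ/mol; the forward reaction is non-spontaneous

Q_p = P(T)³·P(B) / P(L)² = (1.4)³·(0.63) / (1.2)² = 1.20
ΔG = RT ln(Q_p/K_p) = (8.314 J mol⁻¹ K⁻¹)(273 K) × ln(1.20/0.19)
   = (2.270 kJ/mol)(1.843) = 4.18 kJ/mol
ΔG > 0, so the forward reaction is non-spontaneous (proceeds in reverse).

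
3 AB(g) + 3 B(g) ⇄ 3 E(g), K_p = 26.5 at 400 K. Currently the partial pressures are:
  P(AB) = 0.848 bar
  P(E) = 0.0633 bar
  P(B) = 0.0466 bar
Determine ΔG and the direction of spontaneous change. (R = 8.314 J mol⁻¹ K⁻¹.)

ΔG = -6.20 kJ/mol; the forward reaction is spontaneous

Q_p = P(E)³ / (P(AB)³·P(B)³) = (0.0633)³ / ((0.848)³·(0.0466)³) = 4.11
ΔG = RT ln(Q_p/K_p) = (8.314 J mol⁻¹ K⁻¹)(400 K) × ln(4.11/26.5)
   = (3.326 kJ/mol)(-1.864) = -6.20 kJ/mol
ΔG < 0, so the forward reaction is spontaneous (proceeds forward).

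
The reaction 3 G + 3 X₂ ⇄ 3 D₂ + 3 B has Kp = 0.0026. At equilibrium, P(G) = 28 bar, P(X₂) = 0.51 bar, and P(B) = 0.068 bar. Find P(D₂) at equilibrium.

At equilibrium, Kp = P(D₂)³·P(B)³ / (P(G)³·P(X₂)³) = 0.0026.
(P(D₂))³·(0.068)³ / ((28)³·(0.51)³) = 0.0026
P(D₂)³ = 24100 ⇒ P(D₂) = 29 bar

P(D₂) = 29 bar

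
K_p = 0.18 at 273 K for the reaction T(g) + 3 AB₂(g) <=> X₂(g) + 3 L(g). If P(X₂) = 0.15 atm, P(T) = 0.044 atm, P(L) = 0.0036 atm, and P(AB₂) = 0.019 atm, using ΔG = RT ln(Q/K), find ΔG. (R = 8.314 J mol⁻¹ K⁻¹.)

Q_p = P(X₂)·P(L)³ / (P(T)·P(AB₂)³) = (0.15)·(0.0036)³ / ((0.044)·(0.019)³) = 0.0232
ΔG = RT ln(Q_p/K_p) = (8.314 J mol⁻¹ K⁻¹)(273 K) × ln(0.0232/0.18)
   = (2.270 kJ/mol)(-2.049) = -4.65 kJ/mol
ΔG < 0, so the forward reaction is spontaneous (proceeds forward).

ΔG = -4.65 kJ/mol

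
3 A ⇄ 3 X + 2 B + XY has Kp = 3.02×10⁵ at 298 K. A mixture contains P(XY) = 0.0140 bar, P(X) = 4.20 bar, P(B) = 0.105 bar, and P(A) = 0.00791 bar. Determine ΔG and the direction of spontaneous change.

Qp = P(X)³·P(B)²·P(XY) / P(A)³ = (4.20)³·(0.105)²·(0.0140) / (0.00791)³ = 23100
ΔG = RT ln(Qp/Kp) = (8.314 J mol⁻¹ K⁻¹)(298 K) × ln(23100/3.02×10⁵)
   = (2.478 kJ/mol)(-2.571) = -6.37 kJ/mol
ΔG < 0, so the forward reaction is spontaneous (proceeds forward).

ΔG = -6.37 kJ/mol; the forward reaction is spontaneous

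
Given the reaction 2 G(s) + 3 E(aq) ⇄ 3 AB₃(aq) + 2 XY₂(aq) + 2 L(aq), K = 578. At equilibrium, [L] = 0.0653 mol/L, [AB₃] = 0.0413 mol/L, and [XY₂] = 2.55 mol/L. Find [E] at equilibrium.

(G is a pure solid — omitted from K.)
At equilibrium, K = [AB₃]³·[XY₂]²·[L]² / [E]³ = 578.
(0.0413)³·(2.55)²·(0.0653)² / ([E])³ = 578
[E]³ = 3.38×10⁻⁹ ⇒ [E] = 0.00150 mol/L

[E] = 0.00150 mol/L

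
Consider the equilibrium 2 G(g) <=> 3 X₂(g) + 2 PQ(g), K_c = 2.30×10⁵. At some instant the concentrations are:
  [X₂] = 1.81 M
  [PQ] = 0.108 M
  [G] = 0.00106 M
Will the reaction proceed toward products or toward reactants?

to the right

Q_c = [X₂]³·[PQ]² / [G]² = (1.81)³·(0.108)² / (0.00106)² = 61600
Q_c = 61600 < K_c = 2.30×10⁵, so the forward reaction proceeds.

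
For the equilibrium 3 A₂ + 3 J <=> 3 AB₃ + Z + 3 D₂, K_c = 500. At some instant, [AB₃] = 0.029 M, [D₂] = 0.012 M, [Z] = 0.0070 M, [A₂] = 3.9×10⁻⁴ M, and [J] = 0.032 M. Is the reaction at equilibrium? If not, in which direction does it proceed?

toward products

Q_c = [AB₃]³·[Z]·[D₂]³ / ([A₂]³·[J]³) = (0.029)³·(0.0070)·(0.012)³ / ((3.9×10⁻⁴)³·(0.032)³) = 150
Q_c = 150 < K_c = 500, so the forward reaction proceeds.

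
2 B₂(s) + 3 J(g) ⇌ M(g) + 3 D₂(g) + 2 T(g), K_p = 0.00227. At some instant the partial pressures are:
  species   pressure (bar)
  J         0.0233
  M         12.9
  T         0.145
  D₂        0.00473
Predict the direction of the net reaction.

(B₂ is a pure solid — omitted from Q_p.)
Q_p = P(M)·P(D₂)³·P(T)² / P(J)³ = (12.9)·(0.00473)³·(0.145)² / (0.0233)³ = 0.00227
Q_p = 0.00227 = K_p, so the system is already at equilibrium.

neither direction; the system is at equilibrium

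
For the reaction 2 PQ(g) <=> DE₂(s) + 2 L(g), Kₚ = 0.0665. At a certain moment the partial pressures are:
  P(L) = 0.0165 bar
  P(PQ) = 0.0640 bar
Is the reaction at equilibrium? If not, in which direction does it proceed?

(DE₂ is a pure solid — omitted from Qₚ.)
Qₚ = P(L)² / P(PQ)² = (0.0165)² / (0.0640)² = 0.0665
Qₚ = 0.0665 = Kₚ, so the system is already at equilibrium.

at equilibrium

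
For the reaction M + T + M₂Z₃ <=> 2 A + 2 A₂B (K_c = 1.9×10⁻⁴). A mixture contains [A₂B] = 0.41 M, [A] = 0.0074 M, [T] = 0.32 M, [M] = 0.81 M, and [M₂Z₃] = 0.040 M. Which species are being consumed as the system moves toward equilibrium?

A, A₂B (products)

Q_c = [A]²·[A₂B]² / ([M]·[T]·[M₂Z₃]) = (0.0074)²·(0.41)² / ((0.81)·(0.32)·(0.040)) = 8.9×10⁻⁴
Q_c = 8.9×10⁻⁴ > K_c = 1.9×10⁻⁴: net reverse reaction.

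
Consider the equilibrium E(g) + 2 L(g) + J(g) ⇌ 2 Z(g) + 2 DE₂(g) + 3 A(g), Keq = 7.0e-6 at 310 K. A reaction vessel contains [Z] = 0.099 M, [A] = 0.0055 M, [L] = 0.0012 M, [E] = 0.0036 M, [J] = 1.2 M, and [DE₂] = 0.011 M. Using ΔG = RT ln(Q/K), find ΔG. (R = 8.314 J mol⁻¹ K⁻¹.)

Q = [Z]²·[DE₂]²·[A]³ / ([E]·[L]²·[J]) = (0.099)²·(0.011)²·(0.0055)³ / ((0.0036)·(0.0012)²·(1.2)) = 3.17e-5
ΔG = RT ln(Q/Keq) = (8.314 J mol⁻¹ K⁻¹)(310 K) × ln(3.17e-5/7.0e-6)
   = (2.577 kJ/mol)(1.510) = 3.89 kJ/mol
ΔG > 0, so the forward reaction is non-spontaneous (proceeds in reverse).

ΔG = 3.89 kJ/mol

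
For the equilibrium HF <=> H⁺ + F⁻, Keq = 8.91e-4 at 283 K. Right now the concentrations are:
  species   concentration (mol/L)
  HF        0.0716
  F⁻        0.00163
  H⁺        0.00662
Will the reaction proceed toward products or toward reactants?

forward (toward products)

Q = [H⁺]·[F⁻] / [HF] = (0.00662)·(0.00163) / (0.0716) = 1.51e-4
Q = 1.51e-4 < Keq = 8.91e-4, so the forward reaction proceeds.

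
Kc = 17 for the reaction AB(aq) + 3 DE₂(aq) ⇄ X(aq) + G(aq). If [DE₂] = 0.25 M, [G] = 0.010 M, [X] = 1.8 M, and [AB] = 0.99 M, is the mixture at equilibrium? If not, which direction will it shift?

Qc = [X]·[G] / ([AB]·[DE₂]³) = (1.8)·(0.010) / ((0.99)·(0.25)³) = 1.2
Qc = 1.2 < Kc = 17: net forward reaction.

no; Q < K, reaction proceeds forward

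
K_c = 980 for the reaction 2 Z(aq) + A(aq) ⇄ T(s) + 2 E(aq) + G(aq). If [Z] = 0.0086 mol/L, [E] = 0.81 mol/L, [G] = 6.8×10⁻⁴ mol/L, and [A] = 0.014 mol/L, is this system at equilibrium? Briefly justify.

no; Q < K, reaction proceeds forward

(T is a pure solid — omitted from Q_c.)
Q_c = [E]²·[G] / ([Z]²·[A]) = (0.81)²·(6.8×10⁻⁴) / ((0.0086)²·(0.014)) = 430
Q_c = 430 < K_c = 980: net forward reaction.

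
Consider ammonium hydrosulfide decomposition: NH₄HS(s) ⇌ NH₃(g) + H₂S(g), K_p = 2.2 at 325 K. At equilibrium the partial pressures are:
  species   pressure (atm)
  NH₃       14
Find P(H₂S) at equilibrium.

P(H₂S) = 0.16 atm

(NH₄HS is a pure solid — omitted from K_p.)
At equilibrium, K_p = P(NH₃)·P(H₂S) = 2.2.
(14)·(P(H₂S)) = 2.2
P(H₂S) = 0.157 = 0.16 atm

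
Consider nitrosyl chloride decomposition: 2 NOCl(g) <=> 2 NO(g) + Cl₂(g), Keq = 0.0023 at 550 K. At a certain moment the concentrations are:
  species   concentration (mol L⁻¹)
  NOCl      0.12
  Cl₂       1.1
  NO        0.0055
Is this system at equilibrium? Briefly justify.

yes, at equilibrium

Q = [NO]²·[Cl₂] / [NOCl]² = (0.0055)²·(1.1) / (0.12)² = 0.0023
Q = 0.0023 = Keq; the system is at equilibrium.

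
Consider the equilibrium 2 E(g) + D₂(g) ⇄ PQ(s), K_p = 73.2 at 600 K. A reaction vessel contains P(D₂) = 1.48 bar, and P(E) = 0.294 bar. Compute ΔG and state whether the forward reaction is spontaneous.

(PQ is a pure solid — omitted from Q_p.)
Q_p = 1 / (P(E)²·P(D₂)) = 1 / ((0.294)²·(1.48)) = 7.82
ΔG = RT ln(Q_p/K_p) = (8.314 J mol⁻¹ K⁻¹)(600 K) × ln(7.82/73.2)
   = (4.988 kJ/mol)(-2.237) = -11.2 kJ/mol
ΔG < 0, so the forward reaction is spontaneous (proceeds forward).

ΔG = -11.2 kJ/mol; the forward reaction is spontaneous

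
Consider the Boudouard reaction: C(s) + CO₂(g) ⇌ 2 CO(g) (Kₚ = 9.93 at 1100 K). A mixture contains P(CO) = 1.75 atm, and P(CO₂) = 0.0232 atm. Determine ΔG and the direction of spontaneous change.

ΔG = 23.7 kJ/mol; the forward reaction is non-spontaneous

(C is a pure solid — omitted from Qₚ.)
Qₚ = P(CO)² / P(CO₂) = (1.75)² / (0.0232) = 132
ΔG = RT ln(Qₚ/Kₚ) = (8.314 J mol⁻¹ K⁻¹)(1100 K) × ln(132/9.93)
   = (9.145 kJ/mol)(2.587) = 23.7 kJ/mol
ΔG > 0, so the forward reaction is non-spontaneous (proceeds in reverse).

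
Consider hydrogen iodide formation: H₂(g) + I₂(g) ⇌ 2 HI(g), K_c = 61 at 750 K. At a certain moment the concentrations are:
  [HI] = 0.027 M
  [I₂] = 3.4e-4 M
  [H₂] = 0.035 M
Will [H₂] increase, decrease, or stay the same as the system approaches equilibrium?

Q_c = [HI]² / ([H₂]·[I₂]) = (0.027)² / ((0.035)·(3.4e-4)) = 61
Q_c = 61 = K_c; the system is at equilibrium.

stay the same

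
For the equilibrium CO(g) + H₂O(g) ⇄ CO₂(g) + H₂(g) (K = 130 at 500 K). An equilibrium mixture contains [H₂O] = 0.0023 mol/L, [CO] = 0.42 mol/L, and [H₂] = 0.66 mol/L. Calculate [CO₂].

[CO₂] = 0.19 mol/L

At equilibrium, K = [CO₂]·[H₂] / ([CO]·[H₂O]) = 130.
([CO₂])·(0.66) / ((0.42)·(0.0023)) = 130
[CO₂] = 0.190 = 0.19 mol/L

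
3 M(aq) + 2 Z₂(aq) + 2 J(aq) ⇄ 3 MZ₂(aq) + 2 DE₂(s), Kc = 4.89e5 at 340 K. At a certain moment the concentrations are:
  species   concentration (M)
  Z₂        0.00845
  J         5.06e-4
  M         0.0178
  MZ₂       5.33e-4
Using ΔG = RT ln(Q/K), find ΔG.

ΔG = 3.11 kJ/mol

(DE₂ is a pure solid — omitted from Qc.)
Qc = [MZ₂]³ / ([M]³·[Z₂]²·[J]²) = (5.33e-4)³ / ((0.0178)³·(0.00845)²·(5.06e-4)²) = 1.47e6
ΔG = RT ln(Qc/Kc) = (8.314 J mol⁻¹ K⁻¹)(340 K) × ln(1.47e6/4.89e5)
   = (2.827 kJ/mol)(1.101) = 3.11 kJ/mol
ΔG > 0, so the forward reaction is non-spontaneous (proceeds in reverse).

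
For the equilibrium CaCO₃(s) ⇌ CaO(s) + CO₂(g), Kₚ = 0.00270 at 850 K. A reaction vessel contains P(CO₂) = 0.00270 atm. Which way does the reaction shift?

(CaCO₃, CaO are pure solids — omitted from Qₚ.)
Qₚ = P(CO₂) = 0.00270
Qₚ = 0.00270 = Kₚ, so the system is already at equilibrium.

neither direction; the system is at equilibrium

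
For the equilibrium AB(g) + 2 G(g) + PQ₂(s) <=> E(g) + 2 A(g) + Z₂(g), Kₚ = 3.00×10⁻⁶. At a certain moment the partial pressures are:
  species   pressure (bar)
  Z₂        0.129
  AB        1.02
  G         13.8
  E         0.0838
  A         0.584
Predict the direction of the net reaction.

(PQ₂ is a pure solid — omitted from Qₚ.)
Qₚ = P(E)·P(A)²·P(Z₂) / (P(AB)·P(G)²) = (0.0838)·(0.584)²·(0.129) / ((1.02)·(13.8)²) = 1.90×10⁻⁵
Qₚ = 1.90×10⁻⁵ > Kₚ = 3.00×10⁻⁶, so the reverse reaction proceeds.

reverse (toward reactants)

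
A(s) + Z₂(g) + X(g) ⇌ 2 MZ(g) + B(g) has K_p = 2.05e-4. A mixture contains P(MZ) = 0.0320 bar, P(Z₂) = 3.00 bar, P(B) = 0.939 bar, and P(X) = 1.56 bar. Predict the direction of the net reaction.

no net change (already at equilibrium)

(A is a pure solid — omitted from Q_p.)
Q_p = P(MZ)²·P(B) / (P(Z₂)·P(X)) = (0.0320)²·(0.939) / ((3.00)·(1.56)) = 2.05e-4
Q_p = 2.05e-4 = K_p, so the system is already at equilibrium.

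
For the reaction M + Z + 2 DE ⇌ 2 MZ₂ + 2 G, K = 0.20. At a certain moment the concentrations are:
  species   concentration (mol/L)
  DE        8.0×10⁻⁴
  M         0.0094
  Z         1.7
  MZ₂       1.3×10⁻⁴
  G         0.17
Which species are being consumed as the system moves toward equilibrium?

M, Z, DE (reactants)

Q = [MZ₂]²·[G]² / ([M]·[Z]·[DE]²) = (1.3×10⁻⁴)²·(0.17)² / ((0.0094)·(1.7)·(8.0×10⁻⁴)²) = 0.048
Q = 0.048 < K = 0.20: net forward reaction.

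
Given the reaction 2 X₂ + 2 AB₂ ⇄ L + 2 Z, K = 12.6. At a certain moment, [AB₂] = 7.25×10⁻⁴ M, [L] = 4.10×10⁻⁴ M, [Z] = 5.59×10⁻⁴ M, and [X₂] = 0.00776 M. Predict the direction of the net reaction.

Q = [L]·[Z]² / ([X₂]²·[AB₂]²) = (4.10×10⁻⁴)·(5.59×10⁻⁴)² / ((0.00776)²·(7.25×10⁻⁴)²) = 4.05
Q = 4.05 < K = 12.6, so the forward reaction proceeds.

to the right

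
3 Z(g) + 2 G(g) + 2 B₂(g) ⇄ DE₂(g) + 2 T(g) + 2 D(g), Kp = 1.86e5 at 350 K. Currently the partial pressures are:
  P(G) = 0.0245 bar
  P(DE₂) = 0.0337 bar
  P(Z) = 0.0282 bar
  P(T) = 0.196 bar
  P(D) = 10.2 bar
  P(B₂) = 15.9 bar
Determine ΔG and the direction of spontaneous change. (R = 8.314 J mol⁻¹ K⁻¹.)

ΔG = -4.50 kJ/mol; the forward reaction is spontaneous

Qp = P(DE₂)·P(T)²·P(D)² / (P(Z)³·P(G)²·P(B₂)²) = (0.0337)·(0.196)²·(10.2)² / ((0.0282)³·(0.0245)²·(15.9)²) = 39600
ΔG = RT ln(Qp/Kp) = (8.314 J mol⁻¹ K⁻¹)(350 K) × ln(39600/1.86e5)
   = (2.910 kJ/mol)(-1.547) = -4.50 kJ/mol
ΔG < 0, so the forward reaction is spontaneous (proceeds forward).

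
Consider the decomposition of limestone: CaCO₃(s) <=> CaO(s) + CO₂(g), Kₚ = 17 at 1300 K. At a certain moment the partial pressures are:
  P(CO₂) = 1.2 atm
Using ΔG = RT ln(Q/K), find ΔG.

ΔG = -28.7 kJ/mol

(CaCO₃, CaO are pure solids — omitted from Qₚ.)
Qₚ = P(CO₂) = 1.20
ΔG = RT ln(Qₚ/Kₚ) = (8.314 J mol⁻¹ K⁻¹)(1300 K) × ln(1.20/17)
   = (10.81 kJ/mol)(-2.651) = -28.7 kJ/mol
ΔG < 0, so the forward reaction is spontaneous (proceeds forward).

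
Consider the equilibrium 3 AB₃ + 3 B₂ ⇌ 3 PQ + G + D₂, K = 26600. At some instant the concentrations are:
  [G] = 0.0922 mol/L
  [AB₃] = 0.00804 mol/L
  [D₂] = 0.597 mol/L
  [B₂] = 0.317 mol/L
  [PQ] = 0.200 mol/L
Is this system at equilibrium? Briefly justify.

Q = [PQ]³·[G]·[D₂] / ([AB₃]³·[B₂]³) = (0.200)³·(0.0922)·(0.597) / ((0.00804)³·(0.317)³) = 26600
Q = 26600 = K; the system is at equilibrium.

yes, at equilibrium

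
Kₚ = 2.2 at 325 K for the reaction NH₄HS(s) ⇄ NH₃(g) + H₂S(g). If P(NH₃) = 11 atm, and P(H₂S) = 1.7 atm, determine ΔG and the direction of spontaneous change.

ΔG = 5.78 kJ/mol; the forward reaction is non-spontaneous

(NH₄HS is a pure solid — omitted from Qₚ.)
Qₚ = P(NH₃)·P(H₂S) = (11)·(1.7) = 18.7
ΔG = RT ln(Qₚ/Kₚ) = (8.314 J mol⁻¹ K⁻¹)(325 K) × ln(18.7/2.2)
   = (2.702 kJ/mol)(2.140) = 5.78 kJ/mol
ΔG > 0, so the forward reaction is non-spontaneous (proceeds in reverse).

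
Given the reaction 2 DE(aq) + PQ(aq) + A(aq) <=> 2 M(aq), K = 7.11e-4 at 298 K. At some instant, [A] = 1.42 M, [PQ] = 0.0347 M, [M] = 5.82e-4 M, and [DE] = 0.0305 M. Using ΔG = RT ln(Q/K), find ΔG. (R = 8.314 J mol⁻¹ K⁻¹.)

ΔG = 5.80 kJ/mol

Q = [M]² / ([DE]²·[PQ]·[A]) = (5.82e-4)² / ((0.0305)²·(0.0347)·(1.42)) = 0.00739
ΔG = RT ln(Q/K) = (8.314 J mol⁻¹ K⁻¹)(298 K) × ln(0.00739/7.11e-4)
   = (2.478 kJ/mol)(2.341) = 5.80 kJ/mol
ΔG > 0, so the forward reaction is non-spontaneous (proceeds in reverse).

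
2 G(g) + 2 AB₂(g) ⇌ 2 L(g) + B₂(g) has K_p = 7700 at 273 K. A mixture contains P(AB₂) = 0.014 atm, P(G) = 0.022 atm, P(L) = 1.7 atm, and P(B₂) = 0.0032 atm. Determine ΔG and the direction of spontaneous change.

ΔG = 5.76 kJ/mol; the forward reaction is non-spontaneous

Q_p = P(L)²·P(B₂) / (P(G)²·P(AB₂)²) = (1.7)²·(0.0032) / ((0.022)²·(0.014)²) = 97500
ΔG = RT ln(Q_p/K_p) = (8.314 J mol⁻¹ K⁻¹)(273 K) × ln(97500/7700)
   = (2.270 kJ/mol)(2.539) = 5.76 kJ/mol
ΔG > 0, so the forward reaction is non-spontaneous (proceeds in reverse).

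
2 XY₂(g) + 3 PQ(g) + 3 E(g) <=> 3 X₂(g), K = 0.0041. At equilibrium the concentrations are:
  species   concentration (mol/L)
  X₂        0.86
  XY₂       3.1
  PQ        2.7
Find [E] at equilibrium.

At equilibrium, K = [X₂]³ / ([XY₂]²·[PQ]³·[E]³) = 0.0041.
(0.86)³ / ((3.1)²·(2.7)³·([E])³) = 0.0041
[E]³ = 0.820 ⇒ [E] = 0.94 mol/L

[E] = 0.94 mol/L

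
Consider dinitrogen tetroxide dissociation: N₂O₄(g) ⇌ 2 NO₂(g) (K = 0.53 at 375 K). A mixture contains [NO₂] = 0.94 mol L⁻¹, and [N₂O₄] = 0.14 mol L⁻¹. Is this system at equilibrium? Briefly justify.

no; Q > K, reaction proceeds in reverse

Q = [NO₂]² / [N₂O₄] = (0.94)² / (0.14) = 6.3
Q = 6.3 > K = 0.53: net reverse reaction.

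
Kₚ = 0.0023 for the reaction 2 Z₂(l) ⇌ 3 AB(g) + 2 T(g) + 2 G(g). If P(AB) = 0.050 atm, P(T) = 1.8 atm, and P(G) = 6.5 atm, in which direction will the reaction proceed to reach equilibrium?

in the reverse direction

(Z₂ is a pure liquid — omitted from Qₚ.)
Qₚ = P(AB)³·P(T)²·P(G)² = (0.050)³·(1.8)²·(6.5)² = 0.017
Qₚ = 0.017 > Kₚ = 0.0023, so the reverse reaction proceeds.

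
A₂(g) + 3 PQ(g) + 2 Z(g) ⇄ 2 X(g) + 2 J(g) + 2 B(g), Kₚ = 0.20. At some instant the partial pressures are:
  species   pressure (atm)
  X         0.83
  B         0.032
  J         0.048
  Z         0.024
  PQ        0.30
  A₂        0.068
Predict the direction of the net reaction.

Qₚ = P(X)²·P(J)²·P(B)² / (P(A₂)·P(PQ)³·P(Z)²) = (0.83)²·(0.048)²·(0.032)² / ((0.068)·(0.30)³·(0.024)²) = 1.5
Qₚ = 1.5 > Kₚ = 0.20, so the reverse reaction proceeds.

toward reactants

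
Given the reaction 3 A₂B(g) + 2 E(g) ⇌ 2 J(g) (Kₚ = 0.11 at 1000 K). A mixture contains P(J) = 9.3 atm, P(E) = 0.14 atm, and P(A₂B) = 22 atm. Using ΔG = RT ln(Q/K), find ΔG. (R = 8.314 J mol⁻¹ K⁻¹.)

Qₚ = P(J)² / (P(A₂B)³·P(E)²) = (9.3)² / ((22)³·(0.14)²) = 0.414
ΔG = RT ln(Qₚ/Kₚ) = (8.314 J mol⁻¹ K⁻¹)(1000 K) × ln(0.414/0.11)
   = (8.314 kJ/mol)(1.325) = 11.0 kJ/mol
ΔG > 0, so the forward reaction is non-spontaneous (proceeds in reverse).

ΔG = 11.0 kJ/mol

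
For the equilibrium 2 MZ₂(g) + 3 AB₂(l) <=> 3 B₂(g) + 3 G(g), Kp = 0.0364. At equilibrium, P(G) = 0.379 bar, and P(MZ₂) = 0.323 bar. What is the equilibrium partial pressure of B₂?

P(B₂) = 0.412 bar

(AB₂ is a pure liquid — omitted from Kp.)
At equilibrium, Kp = P(B₂)³·P(G)³ / P(MZ₂)² = 0.0364.
(P(B₂))³·(0.379)³ / (0.323)² = 0.0364
P(B₂)³ = 0.0698 ⇒ P(B₂) = 0.412 bar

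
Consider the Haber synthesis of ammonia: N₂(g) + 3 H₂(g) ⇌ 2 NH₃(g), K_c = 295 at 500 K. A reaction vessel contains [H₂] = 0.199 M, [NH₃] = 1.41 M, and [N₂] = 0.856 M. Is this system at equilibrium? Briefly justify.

yes, at equilibrium

Q_c = [NH₃]² / ([N₂]·[H₂]³) = (1.41)² / ((0.856)·(0.199)³) = 295
Q_c = 295 = K_c; the system is at equilibrium.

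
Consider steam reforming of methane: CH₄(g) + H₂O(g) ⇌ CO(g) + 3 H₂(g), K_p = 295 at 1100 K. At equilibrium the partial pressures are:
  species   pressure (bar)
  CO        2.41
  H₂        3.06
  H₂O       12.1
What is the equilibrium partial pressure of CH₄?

At equilibrium, K_p = P(CO)·P(H₂)³ / (P(CH₄)·P(H₂O)) = 295.
(2.41)·(3.06)³ / ((P(CH₄))·(12.1)) = 295
P(CH₄) = 0.0193 bar

P(CH₄) = 0.0193 bar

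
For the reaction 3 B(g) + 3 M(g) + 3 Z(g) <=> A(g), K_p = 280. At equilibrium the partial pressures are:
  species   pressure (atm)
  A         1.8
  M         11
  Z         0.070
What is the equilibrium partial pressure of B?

At equilibrium, K_p = P(A) / (P(B)³·P(M)³·P(Z)³) = 280.
(1.8) / ((P(B))³·(11)³·(0.070)³) = 280
P(B)³ = 0.0141 ⇒ P(B) = 0.24 atm

P(B) = 0.24 atm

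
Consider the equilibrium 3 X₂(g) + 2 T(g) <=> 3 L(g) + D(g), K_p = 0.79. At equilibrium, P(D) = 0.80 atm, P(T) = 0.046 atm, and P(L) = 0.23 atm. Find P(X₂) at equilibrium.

At equilibrium, K_p = P(L)³·P(D) / (P(X₂)³·P(T)²) = 0.79.
(0.23)³·(0.80) / ((P(X₂))³·(0.046)²) = 0.79
P(X₂)³ = 5.82 ⇒ P(X₂) = 1.8 atm

P(X₂) = 1.8 atm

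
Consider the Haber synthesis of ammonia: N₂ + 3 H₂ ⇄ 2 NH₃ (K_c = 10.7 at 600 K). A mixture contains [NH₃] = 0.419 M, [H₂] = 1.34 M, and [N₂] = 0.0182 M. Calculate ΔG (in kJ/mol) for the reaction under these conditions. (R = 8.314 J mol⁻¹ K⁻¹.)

ΔG = -4.90 kJ/mol

Q_c = [NH₃]² / ([N₂]·[H₂]³) = (0.419)² / ((0.0182)·(1.34)³) = 4.01
ΔG = RT ln(Q_c/K_c) = (8.314 J mol⁻¹ K⁻¹)(600 K) × ln(4.01/10.7)
   = (4.988 kJ/mol)(-0.9815) = -4.90 kJ/mol
ΔG < 0, so the forward reaction is spontaneous (proceeds forward).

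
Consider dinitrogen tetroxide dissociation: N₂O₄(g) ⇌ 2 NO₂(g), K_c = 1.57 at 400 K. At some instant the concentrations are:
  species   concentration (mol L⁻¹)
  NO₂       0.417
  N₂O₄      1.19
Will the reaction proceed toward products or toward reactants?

Q_c = [NO₂]² / [N₂O₄] = (0.417)² / (1.19) = 0.146
Q_c = 0.146 < K_c = 1.57, so the forward reaction proceeds.

forward (toward products)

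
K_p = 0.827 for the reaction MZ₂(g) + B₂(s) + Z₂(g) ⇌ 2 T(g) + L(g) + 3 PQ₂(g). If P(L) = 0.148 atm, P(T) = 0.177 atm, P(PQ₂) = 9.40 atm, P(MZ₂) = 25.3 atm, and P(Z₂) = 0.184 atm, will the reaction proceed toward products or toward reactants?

(B₂ is a pure solid — omitted from Q_p.)
Q_p = P(T)²·P(L)·P(PQ₂)³ / (P(MZ₂)·P(Z₂)) = (0.177)²·(0.148)·(9.40)³ / ((25.3)·(0.184)) = 0.827
Q_p = 0.827 = K_p, so the system is already at equilibrium.

neither direction; the system is at equilibrium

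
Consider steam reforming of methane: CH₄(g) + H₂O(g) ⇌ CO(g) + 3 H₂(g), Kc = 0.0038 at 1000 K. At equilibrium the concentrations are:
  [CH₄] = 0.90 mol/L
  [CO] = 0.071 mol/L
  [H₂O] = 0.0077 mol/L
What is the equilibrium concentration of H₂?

[H₂] = 0.072 mol/L

At equilibrium, Kc = [CO]·[H₂]³ / ([CH₄]·[H₂O]) = 0.0038.
(0.071)·([H₂])³ / ((0.90)·(0.0077)) = 0.0038
[H₂]³ = 3.71×10⁻⁴ ⇒ [H₂] = 0.072 mol/L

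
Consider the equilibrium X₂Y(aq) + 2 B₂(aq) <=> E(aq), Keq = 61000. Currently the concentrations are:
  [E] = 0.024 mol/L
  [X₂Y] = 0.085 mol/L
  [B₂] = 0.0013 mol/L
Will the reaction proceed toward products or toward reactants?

Q = [E] / ([X₂Y]·[B₂]²) = (0.024) / ((0.085)·(0.0013)²) = 1.7×10⁵
Q = 1.7×10⁵ > Keq = 61000, so the reverse reaction proceeds.

reverse (toward reactants)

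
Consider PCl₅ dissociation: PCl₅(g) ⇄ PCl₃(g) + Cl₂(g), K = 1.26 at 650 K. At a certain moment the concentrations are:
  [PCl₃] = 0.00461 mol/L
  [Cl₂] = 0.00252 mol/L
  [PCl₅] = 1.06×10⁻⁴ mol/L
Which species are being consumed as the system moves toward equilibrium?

PCl₅ (reactants)

Q = [PCl₃]·[Cl₂] / [PCl₅] = (0.00461)·(0.00252) / (1.06×10⁻⁴) = 0.110
Q = 0.110 < K = 1.26: net forward reaction.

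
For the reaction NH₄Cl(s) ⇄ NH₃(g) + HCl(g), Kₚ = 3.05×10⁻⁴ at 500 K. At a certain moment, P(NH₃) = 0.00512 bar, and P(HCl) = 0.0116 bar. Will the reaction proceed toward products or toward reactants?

in the forward direction

(NH₄Cl is a pure solid — omitted from Qₚ.)
Qₚ = P(NH₃)·P(HCl) = (0.00512)·(0.0116) = 5.94×10⁻⁵
Qₚ = 5.94×10⁻⁵ < Kₚ = 3.05×10⁻⁴, so the forward reaction proceeds.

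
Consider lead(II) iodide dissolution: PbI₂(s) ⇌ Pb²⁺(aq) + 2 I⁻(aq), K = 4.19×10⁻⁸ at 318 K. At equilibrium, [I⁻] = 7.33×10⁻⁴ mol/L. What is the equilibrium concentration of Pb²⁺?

(PbI₂ is a pure solid — omitted from K.)
At equilibrium, K = [Pb²⁺]·[I⁻]² = 4.19×10⁻⁸.
([Pb²⁺])·(7.33×10⁻⁴)² = 4.19×10⁻⁸
[Pb²⁺] = 0.0780 mol/L

[Pb²⁺] = 0.0780 mol/L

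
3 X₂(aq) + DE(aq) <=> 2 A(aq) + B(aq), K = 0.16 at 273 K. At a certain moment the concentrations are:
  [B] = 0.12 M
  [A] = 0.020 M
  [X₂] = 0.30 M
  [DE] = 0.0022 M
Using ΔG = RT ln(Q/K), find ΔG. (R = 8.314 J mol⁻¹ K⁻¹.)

ΔG = 3.68 kJ/mol

Q = [A]²·[B] / ([X₂]³·[DE]) = (0.020)²·(0.12) / ((0.30)³·(0.0022)) = 0.808
ΔG = RT ln(Q/K) = (8.314 J mol⁻¹ K⁻¹)(273 K) × ln(0.808/0.16)
   = (2.270 kJ/mol)(1.619) = 3.68 kJ/mol
ΔG > 0, so the forward reaction is non-spontaneous (proceeds in reverse).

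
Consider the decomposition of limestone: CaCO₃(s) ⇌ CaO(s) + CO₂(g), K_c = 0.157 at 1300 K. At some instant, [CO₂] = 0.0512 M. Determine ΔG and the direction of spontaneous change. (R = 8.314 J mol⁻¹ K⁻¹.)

(CaCO₃, CaO are pure solids — omitted from Q_c.)
Q_c = [CO₂] = 0.0512
ΔG = RT ln(Q_c/K_c) = (8.314 J mol⁻¹ K⁻¹)(1300 K) × ln(0.0512/0.157)
   = (10.81 kJ/mol)(-1.121) = -12.1 kJ/mol
ΔG < 0, so the forward reaction is spontaneous (proceeds forward).

ΔG = -12.1 kJ/mol; the forward reaction is spontaneous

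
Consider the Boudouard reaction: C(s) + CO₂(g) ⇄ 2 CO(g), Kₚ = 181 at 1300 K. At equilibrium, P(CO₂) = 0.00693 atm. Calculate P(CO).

P(CO) = 1.12 atm

(C is a pure solid — omitted from Kₚ.)
At equilibrium, Kₚ = P(CO)² / P(CO₂) = 181.
(P(CO))² / (0.00693) = 181
P(CO)² = 1.25 ⇒ P(CO) = 1.12 atm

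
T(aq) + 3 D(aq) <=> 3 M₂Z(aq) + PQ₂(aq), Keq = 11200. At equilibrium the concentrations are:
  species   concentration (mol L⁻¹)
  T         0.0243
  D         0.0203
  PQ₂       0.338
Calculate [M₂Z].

[M₂Z] = 0.189 mol L⁻¹

At equilibrium, Keq = [M₂Z]³·[PQ₂] / ([T]·[D]³) = 11200.
([M₂Z])³·(0.338) / ((0.0243)·(0.0203)³) = 11200
[M₂Z]³ = 0.00674 ⇒ [M₂Z] = 0.189 mol L⁻¹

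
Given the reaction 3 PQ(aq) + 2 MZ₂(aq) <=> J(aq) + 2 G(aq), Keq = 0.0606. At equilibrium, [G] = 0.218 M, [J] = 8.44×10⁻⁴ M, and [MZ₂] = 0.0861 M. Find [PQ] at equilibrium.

At equilibrium, Keq = [J]·[G]² / ([PQ]³·[MZ₂]²) = 0.0606.
(8.44×10⁻⁴)·(0.218)² / (([PQ])³·(0.0861)²) = 0.0606
[PQ]³ = 0.0893 ⇒ [PQ] = 0.447 M

[PQ] = 0.447 M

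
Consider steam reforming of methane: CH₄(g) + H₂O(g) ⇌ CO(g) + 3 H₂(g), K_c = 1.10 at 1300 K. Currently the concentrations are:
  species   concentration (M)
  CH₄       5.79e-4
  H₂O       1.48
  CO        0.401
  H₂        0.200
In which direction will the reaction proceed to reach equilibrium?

toward reactants

Q_c = [CO]·[H₂]³ / ([CH₄]·[H₂O]) = (0.401)·(0.200)³ / ((5.79e-4)·(1.48)) = 3.74
Q_c = 3.74 > K_c = 1.10, so the reverse reaction proceeds.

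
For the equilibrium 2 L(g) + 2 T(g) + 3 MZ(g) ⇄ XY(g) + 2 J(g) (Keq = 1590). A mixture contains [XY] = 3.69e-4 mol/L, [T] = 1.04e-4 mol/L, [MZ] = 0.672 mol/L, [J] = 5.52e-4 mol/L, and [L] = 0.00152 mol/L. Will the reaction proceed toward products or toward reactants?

toward reactants

Q = [XY]·[J]² / ([L]²·[T]²·[MZ]³) = (3.69e-4)·(5.52e-4)² / ((0.00152)²·(1.04e-4)²·(0.672)³) = 14800
Q = 14800 > Keq = 1590, so the reverse reaction proceeds.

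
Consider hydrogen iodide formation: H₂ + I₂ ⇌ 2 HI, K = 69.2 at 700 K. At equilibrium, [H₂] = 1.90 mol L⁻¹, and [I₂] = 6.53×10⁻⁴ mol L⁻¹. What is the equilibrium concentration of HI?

[HI] = 0.293 mol L⁻¹

At equilibrium, K = [HI]² / ([H₂]·[I₂]) = 69.2.
([HI])² / ((1.90)·(6.53×10⁻⁴)) = 69.2
[HI]² = 0.0859 ⇒ [HI] = 0.293 mol L⁻¹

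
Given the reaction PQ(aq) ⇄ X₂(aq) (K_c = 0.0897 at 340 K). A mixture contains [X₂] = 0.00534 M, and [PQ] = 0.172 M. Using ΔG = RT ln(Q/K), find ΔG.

Q_c = [X₂] / [PQ] = (0.00534) / (0.172) = 0.0310
ΔG = RT ln(Q_c/K_c) = (8.314 J mol⁻¹ K⁻¹)(340 K) × ln(0.0310/0.0897)
   = (2.827 kJ/mol)(-1.062) = -3.00 kJ/mol
ΔG < 0, so the forward reaction is spontaneous (proceeds forward).

ΔG = -3.00 kJ/mol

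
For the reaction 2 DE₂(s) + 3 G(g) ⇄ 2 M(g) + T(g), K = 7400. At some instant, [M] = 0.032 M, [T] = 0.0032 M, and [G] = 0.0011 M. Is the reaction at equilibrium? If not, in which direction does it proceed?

(DE₂ is a pure solid — omitted from Q.)
Q = [M]²·[T] / [G]³ = (0.032)²·(0.0032) / (0.0011)³ = 2500
Q = 2500 < K = 7400, so the forward reaction proceeds.

toward products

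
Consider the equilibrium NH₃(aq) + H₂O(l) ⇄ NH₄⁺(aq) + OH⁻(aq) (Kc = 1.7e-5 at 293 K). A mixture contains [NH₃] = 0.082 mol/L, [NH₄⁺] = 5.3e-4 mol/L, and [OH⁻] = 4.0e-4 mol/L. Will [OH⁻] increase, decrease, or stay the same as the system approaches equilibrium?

increase

(H₂O is a pure liquid — omitted from Qc.)
Qc = [NH₄⁺]·[OH⁻] / [NH₃] = (5.3e-4)·(4.0e-4) / (0.082) = 2.6e-6
Qc = 2.6e-6 < Kc = 1.7e-5: net forward reaction.
OH⁻ is a product, so it increases.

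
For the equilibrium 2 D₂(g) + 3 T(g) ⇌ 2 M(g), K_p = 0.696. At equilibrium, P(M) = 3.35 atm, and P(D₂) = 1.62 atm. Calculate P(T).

At equilibrium, K_p = P(M)² / (P(D₂)²·P(T)³) = 0.696.
(3.35)² / ((1.62)²·(P(T))³) = 0.696
P(T)³ = 6.14 ⇒ P(T) = 1.83 atm

P(T) = 1.83 atm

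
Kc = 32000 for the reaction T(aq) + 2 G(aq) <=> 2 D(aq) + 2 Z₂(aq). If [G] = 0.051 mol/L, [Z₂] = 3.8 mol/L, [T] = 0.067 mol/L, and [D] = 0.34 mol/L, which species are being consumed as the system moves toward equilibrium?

Qc = [D]²·[Z₂]² / ([T]·[G]²) = (0.34)²·(3.8)² / ((0.067)·(0.051)²) = 9600
Qc = 9600 < Kc = 32000: net forward reaction.

T, G (reactants)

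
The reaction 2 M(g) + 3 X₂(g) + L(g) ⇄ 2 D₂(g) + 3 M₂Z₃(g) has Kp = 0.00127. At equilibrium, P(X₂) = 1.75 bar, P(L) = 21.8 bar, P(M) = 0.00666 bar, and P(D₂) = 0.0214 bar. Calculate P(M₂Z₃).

P(M₂Z₃) = 0.243 bar

At equilibrium, Kp = P(D₂)²·P(M₂Z₃)³ / (P(M)²·P(X₂)³·P(L)) = 0.00127.
(0.0214)²·(P(M₂Z₃))³ / ((0.00666)²·(1.75)³·(21.8)) = 0.00127
P(M₂Z₃)³ = 0.0144 ⇒ P(M₂Z₃) = 0.243 bar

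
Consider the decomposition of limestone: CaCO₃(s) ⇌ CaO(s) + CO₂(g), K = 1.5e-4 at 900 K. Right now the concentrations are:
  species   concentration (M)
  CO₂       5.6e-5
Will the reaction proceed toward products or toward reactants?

(CaCO₃, CaO are pure solids — omitted from Q.)
Q = [CO₂] = 5.6e-5
Q = 5.6e-5 < K = 1.5e-4, so the forward reaction proceeds.

in the forward direction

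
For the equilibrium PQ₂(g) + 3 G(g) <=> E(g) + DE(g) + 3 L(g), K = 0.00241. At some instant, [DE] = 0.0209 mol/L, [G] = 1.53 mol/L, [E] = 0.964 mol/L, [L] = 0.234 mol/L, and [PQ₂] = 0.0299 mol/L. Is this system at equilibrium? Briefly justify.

yes, at equilibrium

Q = [E]·[DE]·[L]³ / ([PQ₂]·[G]³) = (0.964)·(0.0209)·(0.234)³ / ((0.0299)·(1.53)³) = 0.00241
Q = 0.00241 = K; the system is at equilibrium.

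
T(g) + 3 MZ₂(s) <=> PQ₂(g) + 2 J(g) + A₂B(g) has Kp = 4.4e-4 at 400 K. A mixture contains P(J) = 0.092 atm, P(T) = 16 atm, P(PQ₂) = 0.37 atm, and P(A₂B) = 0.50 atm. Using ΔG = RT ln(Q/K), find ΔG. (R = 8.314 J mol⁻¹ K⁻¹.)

ΔG = -5.00 kJ/mol

(MZ₂ is a pure solid — omitted from Qp.)
Qp = P(PQ₂)·P(J)²·P(A₂B) / P(T) = (0.37)·(0.092)²·(0.50) / (16) = 9.79e-5
ΔG = RT ln(Qp/Kp) = (8.314 J mol⁻¹ K⁻¹)(400 K) × ln(9.79e-5/4.4e-4)
   = (3.326 kJ/mol)(-1.503) = -5.00 kJ/mol
ΔG < 0, so the forward reaction is spontaneous (proceeds forward).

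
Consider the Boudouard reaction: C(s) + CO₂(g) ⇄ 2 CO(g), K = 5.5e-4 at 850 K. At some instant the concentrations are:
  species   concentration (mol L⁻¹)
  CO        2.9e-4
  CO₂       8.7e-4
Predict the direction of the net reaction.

forward (toward products)

(C is a pure solid — omitted from Q.)
Q = [CO]² / [CO₂] = (2.9e-4)² / (8.7e-4) = 9.7e-5
Q = 9.7e-5 < K = 5.5e-4, so the forward reaction proceeds.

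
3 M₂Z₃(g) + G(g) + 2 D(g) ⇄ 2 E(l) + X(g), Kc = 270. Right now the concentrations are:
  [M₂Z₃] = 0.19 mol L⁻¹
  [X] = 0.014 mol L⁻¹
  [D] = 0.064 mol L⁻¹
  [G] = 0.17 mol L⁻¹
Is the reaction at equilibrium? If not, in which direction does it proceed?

to the left

(E is a pure liquid — omitted from Qc.)
Qc = [X] / ([M₂Z₃]³·[G]·[D]²) = (0.014) / ((0.19)³·(0.17)·(0.064)²) = 2900
Qc = 2900 > Kc = 270, so the reverse reaction proceeds.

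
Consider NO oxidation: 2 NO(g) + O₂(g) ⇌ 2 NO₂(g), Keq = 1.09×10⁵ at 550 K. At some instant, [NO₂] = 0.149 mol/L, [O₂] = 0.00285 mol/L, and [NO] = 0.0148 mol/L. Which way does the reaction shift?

toward products

Q = [NO₂]² / ([NO]²·[O₂]) = (0.149)² / ((0.0148)²·(0.00285)) = 35600
Q = 35600 < Keq = 1.09×10⁵, so the forward reaction proceeds.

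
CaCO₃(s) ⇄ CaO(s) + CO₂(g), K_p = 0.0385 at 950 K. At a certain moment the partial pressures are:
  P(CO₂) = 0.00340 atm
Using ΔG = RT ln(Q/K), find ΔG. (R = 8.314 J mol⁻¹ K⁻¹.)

ΔG = -19.2 kJ/mol

(CaCO₃, CaO are pure solids — omitted from Q_p.)
Q_p = P(CO₂) = 0.00340
ΔG = RT ln(Q_p/K_p) = (8.314 J mol⁻¹ K⁻¹)(950 K) × ln(0.00340/0.0385)
   = (7.898 kJ/mol)(-2.427) = -19.2 kJ/mol
ΔG < 0, so the forward reaction is spontaneous (proceeds forward).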